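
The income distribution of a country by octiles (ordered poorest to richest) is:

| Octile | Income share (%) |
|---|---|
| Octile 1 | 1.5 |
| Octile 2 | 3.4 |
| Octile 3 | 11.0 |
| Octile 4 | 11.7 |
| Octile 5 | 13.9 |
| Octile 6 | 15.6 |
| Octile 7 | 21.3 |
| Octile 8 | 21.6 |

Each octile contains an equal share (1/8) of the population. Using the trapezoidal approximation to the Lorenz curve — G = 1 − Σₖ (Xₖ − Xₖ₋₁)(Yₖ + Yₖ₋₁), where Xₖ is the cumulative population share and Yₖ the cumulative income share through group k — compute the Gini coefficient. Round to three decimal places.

0.308

Cumulative income shares Yₖ: 0.0150, 0.0490, 0.1590, 0.2760, 0.4150, 0.5710, 0.7840, 1.0000
Σ (Xₖ−Xₖ₋₁)(Yₖ+Yₖ₋₁) = (1/8)(0.0150+0.0000) + (1/8)(0.0490+0.0150) + (1/8)(0.1590+0.0490) + (1/8)(0.2760+0.1590) + (1/8)(0.4150+0.2760) + (1/8)(0.5710+0.4150) + (1/8)(0.7840+0.5710) + (1/8)(1.0000+0.7840)
  = 0.0019 + 0.0080 + 0.0260 + 0.0544 + 0.0864 + 0.1233 + 0.1694 + 0.2230 = 0.6923
G = 1 − 0.6923 = 0.3077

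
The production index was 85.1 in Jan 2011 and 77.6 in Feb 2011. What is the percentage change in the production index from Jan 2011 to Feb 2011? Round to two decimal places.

-8.81%

Change = (77.6 − 85.1) / 85.1 × 100
       = -7.5 / 85.1 × 100 = -8.8132%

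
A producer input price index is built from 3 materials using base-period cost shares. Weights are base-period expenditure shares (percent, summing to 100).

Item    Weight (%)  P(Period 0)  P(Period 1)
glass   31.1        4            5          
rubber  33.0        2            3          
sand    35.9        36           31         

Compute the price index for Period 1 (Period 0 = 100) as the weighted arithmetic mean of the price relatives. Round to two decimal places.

119.29

glass: 31.1 × (5/4) = 31.1 × 1.250000 = 38.8750
rubber: 33.0 × (3/2) = 33.0 × 1.500000 = 49.5000
sand: 35.9 × (31/36) = 35.9 × 0.861111 = 30.9139
Index = Σ wᵢ·(p₁ᵢ/p₀ᵢ) = 38.8750 + 49.5000 + 30.9139 = 119.2889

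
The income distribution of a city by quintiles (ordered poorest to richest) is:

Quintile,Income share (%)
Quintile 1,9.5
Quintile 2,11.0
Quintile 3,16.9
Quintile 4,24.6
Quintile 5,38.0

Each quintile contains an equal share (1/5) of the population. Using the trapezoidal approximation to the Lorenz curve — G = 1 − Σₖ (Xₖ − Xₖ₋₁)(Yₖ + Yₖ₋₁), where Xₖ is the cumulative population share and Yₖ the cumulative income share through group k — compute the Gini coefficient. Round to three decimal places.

Cumulative income shares Yₖ: 0.0950, 0.2050, 0.3740, 0.6200, 1.0000
Σ (Xₖ−Xₖ₋₁)(Yₖ+Yₖ₋₁) = (1/5)(0.0950+0.0000) + (1/5)(0.2050+0.0950) + (1/5)(0.3740+0.2050) + (1/5)(0.6200+0.3740) + (1/5)(1.0000+0.6200)
  = 0.0190 + 0.0600 + 0.1158 + 0.1988 + 0.3240 = 0.7176
G = 1 − 0.7176 = 0.2824

0.282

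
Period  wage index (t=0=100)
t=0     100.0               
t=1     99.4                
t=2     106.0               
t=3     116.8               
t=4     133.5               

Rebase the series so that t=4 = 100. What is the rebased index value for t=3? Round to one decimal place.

87.5

Rebased(t=3) = 116.8 / 133.5 × 100 = 87.4906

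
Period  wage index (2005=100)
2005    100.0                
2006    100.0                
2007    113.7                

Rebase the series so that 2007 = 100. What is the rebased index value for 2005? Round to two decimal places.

Rebased(2005) = 100.0 / 113.7 × 100 = 87.9507

87.95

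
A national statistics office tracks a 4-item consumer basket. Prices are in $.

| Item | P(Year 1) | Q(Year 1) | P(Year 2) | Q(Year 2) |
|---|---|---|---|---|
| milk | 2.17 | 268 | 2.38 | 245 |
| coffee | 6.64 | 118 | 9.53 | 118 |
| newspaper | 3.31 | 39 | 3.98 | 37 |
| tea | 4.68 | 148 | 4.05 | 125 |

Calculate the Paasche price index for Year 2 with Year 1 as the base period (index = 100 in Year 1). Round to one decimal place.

Paasche price index uses current-period quantities as weights.
ΣP(Year 2)·Q(Year 2) = 2.38×245 + 9.53×118 + 3.98×37 + 4.05×125 = 583.1 + 1124.54 + 147.26 + 506.25 = 2361.15
ΣP(Year 1)·Q(Year 2) = 2.17×245 + 6.64×118 + 3.31×37 + 4.68×125 = 531.65 + 783.52 + 122.47 + 585 = 2022.64
Index = 2361.15 / 2022.64 × 100 = 116.7360

116.7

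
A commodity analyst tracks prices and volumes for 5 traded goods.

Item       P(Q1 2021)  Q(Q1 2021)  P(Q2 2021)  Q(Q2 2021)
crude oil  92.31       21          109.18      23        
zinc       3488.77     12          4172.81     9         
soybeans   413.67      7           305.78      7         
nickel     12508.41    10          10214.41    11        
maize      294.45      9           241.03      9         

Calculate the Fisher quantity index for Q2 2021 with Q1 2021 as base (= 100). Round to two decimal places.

Laspeyres component (base-period weights):
ΣP(Q1 2021)Q(Q2 2021) = 92.31×23 + 3488.77×9 + 413.67×7 + 12508.41×11 + 294.45×9 = 2123.13 + 31398.93 + 2895.69 + 137592.51 + 2650.05 = 176660.31
ΣP(Q1 2021)Q(Q1 2021) = 92.31×21 + 3488.77×12 + 413.67×7 + 12508.41×10 + 294.45×9 = 1938.51 + 41865.24 + 2895.69 + 125084.1 + 2650.05 = 174433.59
L = 176660.31 / 174433.59 × 100 = 101.2765
Paasche component (current-period weights):
ΣP(Q2 2021)Q(Q2 2021) = 109.18×23 + 4172.81×9 + 305.78×7 + 10214.41×11 + 241.03×9 = 2511.14 + 37555.29 + 2140.46 + 112358.51 + 2169.27 = 156734.67
ΣP(Q2 2021)Q(Q1 2021) = 109.18×21 + 4172.81×12 + 305.78×7 + 10214.41×10 + 241.03×9 = 2292.78 + 50073.72 + 2140.46 + 102144.1 + 2169.27 = 158820.33
P = 156734.67 / 158820.33 × 100 = 98.6868
Fisher = √(L × P) = √(101.2765 × 98.6868) = 99.9733

99.97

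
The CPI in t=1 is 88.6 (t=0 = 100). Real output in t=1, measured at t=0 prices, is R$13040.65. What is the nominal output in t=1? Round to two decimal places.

11554.02

Nominal = Real × (Index/100) = 13040.65 × (88.6/100)
        = 13040.65 × 0.886 = 11554.0159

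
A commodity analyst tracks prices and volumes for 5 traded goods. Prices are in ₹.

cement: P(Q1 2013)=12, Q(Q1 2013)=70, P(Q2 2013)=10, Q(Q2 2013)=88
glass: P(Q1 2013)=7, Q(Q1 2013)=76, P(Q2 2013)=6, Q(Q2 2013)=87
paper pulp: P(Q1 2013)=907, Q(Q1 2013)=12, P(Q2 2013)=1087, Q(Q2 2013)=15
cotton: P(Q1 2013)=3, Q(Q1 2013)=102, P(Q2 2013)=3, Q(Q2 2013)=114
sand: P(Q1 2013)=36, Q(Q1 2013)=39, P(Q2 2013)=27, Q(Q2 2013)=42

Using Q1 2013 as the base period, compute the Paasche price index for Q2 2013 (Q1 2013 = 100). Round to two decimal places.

Paasche price index uses current-period quantities as weights.
ΣP(Q2 2013)·Q(Q2 2013) = 10×88 + 6×87 + 1087×15 + 3×114 + 27×42 = 880 + 522 + 16305 + 342 + 1134 = 19183
ΣP(Q1 2013)·Q(Q2 2013) = 12×88 + 7×87 + 907×15 + 3×114 + 36×42 = 1056 + 609 + 13605 + 342 + 1512 = 17124
Index = 19183 / 17124 × 100 = 112.0241

112.02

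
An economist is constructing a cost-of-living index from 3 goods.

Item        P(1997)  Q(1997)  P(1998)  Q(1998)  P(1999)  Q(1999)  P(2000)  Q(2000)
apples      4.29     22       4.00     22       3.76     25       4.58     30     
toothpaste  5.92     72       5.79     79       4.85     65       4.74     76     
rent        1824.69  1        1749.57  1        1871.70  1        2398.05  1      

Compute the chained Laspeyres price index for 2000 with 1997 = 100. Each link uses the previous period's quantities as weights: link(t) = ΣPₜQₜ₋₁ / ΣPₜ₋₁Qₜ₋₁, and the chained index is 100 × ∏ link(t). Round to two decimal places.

Link 1997→1998:
ΣP(1998)Q(1997) = 4.00×22 + 5.79×72 + 1749.57×1 = 88 + 416.88 + 1749.57 = 2254.45
ΣP(1997)Q(1997) = 4.29×22 + 5.92×72 + 1824.69×1 = 94.38 + 426.24 + 1824.69 = 2345.31
link = 2254.45/2345.31 = 0.961259
Link 1998→1999:
ΣP(1999)Q(1998) = 3.76×22 + 4.85×79 + 1871.70×1 = 82.72 + 383.15 + 1871.7 = 2337.57
ΣP(1998)Q(1998) = 4.00×22 + 5.79×79 + 1749.57×1 = 88 + 457.41 + 1749.57 = 2294.98
link = 2337.57/2294.98 = 1.018558
Link 1999→2000:
ΣP(2000)Q(1999) = 4.58×25 + 4.74×65 + 2398.05×1 = 114.5 + 308.1 + 2398.05 = 2820.65
ΣP(1999)Q(1999) = 3.76×25 + 4.85×65 + 1871.70×1 = 94 + 315.25 + 1871.7 = 2280.95
link = 2820.65/2280.95 = 1.236612
Chained index = 100 × 0.961259 × 1.018558 × 1.236612 = 121.0764

121.08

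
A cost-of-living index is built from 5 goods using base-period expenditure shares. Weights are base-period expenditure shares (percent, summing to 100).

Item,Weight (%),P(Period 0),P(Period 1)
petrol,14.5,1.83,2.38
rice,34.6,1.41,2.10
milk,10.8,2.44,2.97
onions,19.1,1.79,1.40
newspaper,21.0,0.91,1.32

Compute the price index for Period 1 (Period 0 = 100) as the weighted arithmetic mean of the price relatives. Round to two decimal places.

128.94

petrol: 14.5 × (2.38/1.83) = 14.5 × 1.300546 = 18.8579
rice: 34.6 × (2.10/1.41) = 34.6 × 1.489362 = 51.5319
milk: 10.8 × (2.97/2.44) = 10.8 × 1.217213 = 13.1459
onions: 19.1 × (1.40/1.79) = 19.1 × 0.782123 = 14.9385
newspaper: 21.0 × (1.32/0.91) = 21.0 × 1.450549 = 30.4615
Index = Σ wᵢ·(p₁ᵢ/p₀ᵢ) = 18.8579 + 51.5319 + 13.1459 + 14.9385 + 30.4615 = 128.9358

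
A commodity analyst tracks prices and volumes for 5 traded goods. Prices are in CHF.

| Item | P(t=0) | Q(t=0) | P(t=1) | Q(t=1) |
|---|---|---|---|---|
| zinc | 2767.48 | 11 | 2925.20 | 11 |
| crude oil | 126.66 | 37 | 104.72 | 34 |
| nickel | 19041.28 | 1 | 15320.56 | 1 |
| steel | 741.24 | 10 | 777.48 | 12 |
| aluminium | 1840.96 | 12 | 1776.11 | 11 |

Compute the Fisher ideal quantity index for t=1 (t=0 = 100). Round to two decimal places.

Laspeyres component (base-period weights):
ΣP(t=0)Q(t=1) = 2767.48×11 + 126.66×34 + 19041.28×1 + 741.24×12 + 1840.96×11 = 30442.28 + 4306.44 + 19041.28 + 8894.88 + 20250.56 = 82935.44
ΣP(t=0)Q(t=0) = 2767.48×11 + 126.66×37 + 19041.28×1 + 741.24×10 + 1840.96×12 = 30442.28 + 4686.42 + 19041.28 + 7412.4 + 22091.52 = 83673.9
L = 82935.44 / 83673.9 × 100 = 99.1175
Paasche component (current-period weights):
ΣP(t=1)Q(t=1) = 2925.20×11 + 104.72×34 + 15320.56×1 + 777.48×12 + 1776.11×11 = 32177.2 + 3560.48 + 15320.56 + 9329.76 + 19537.21 = 79925.21
ΣP(t=1)Q(t=0) = 2925.20×11 + 104.72×37 + 15320.56×1 + 777.48×10 + 1776.11×12 = 32177.2 + 3874.64 + 15320.56 + 7774.8 + 21313.32 = 80460.52
P = 79925.21 / 80460.52 × 100 = 99.3347
Fisher = √(L × P) = √(99.1175 × 99.3347) = 99.2260

99.23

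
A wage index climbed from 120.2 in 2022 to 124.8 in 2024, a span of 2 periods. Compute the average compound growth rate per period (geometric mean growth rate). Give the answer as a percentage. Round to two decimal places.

1.90%

Growth factor = (124.8/120.2)^(1/2) = (1.038270)^(1/2) = 1.018955
Growth rate = 1.018955 − 1 = 0.018955 = 1.8955%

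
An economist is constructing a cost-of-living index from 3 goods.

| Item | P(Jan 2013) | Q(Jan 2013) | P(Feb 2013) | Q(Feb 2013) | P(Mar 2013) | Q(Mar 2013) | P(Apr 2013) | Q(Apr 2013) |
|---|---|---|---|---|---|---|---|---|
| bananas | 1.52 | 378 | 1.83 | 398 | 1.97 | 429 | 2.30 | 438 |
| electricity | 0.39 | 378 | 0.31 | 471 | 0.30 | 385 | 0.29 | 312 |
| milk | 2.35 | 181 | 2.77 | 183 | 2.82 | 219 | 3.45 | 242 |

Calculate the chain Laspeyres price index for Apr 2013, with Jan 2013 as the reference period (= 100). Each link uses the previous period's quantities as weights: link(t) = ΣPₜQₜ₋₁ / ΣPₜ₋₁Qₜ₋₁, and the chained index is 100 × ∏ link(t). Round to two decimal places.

Link Jan 2013→Feb 2013:
ΣP(Feb 2013)Q(Jan 2013) = 1.83×378 + 0.31×378 + 2.77×181 = 691.74 + 117.18 + 501.37 = 1310.29
ΣP(Jan 2013)Q(Jan 2013) = 1.52×378 + 0.39×378 + 2.35×181 = 574.56 + 147.42 + 425.35 = 1147.33
link = 1310.29/1147.33 = 1.142034
Link Feb 2013→Mar 2013:
ΣP(Mar 2013)Q(Feb 2013) = 1.97×398 + 0.30×471 + 2.82×183 = 784.06 + 141.3 + 516.06 = 1441.42
ΣP(Feb 2013)Q(Feb 2013) = 1.83×398 + 0.31×471 + 2.77×183 = 728.34 + 146.01 + 506.91 = 1381.26
link = 1441.42/1381.26 = 1.043554
Link Mar 2013→Apr 2013:
ΣP(Apr 2013)Q(Mar 2013) = 2.30×429 + 0.29×385 + 3.45×219 = 986.7 + 111.65 + 755.55 = 1853.9
ΣP(Mar 2013)Q(Mar 2013) = 1.97×429 + 0.30×385 + 2.82×219 = 845.13 + 115.5 + 617.58 = 1578.21
link = 1853.9/1578.21 = 1.174685
Chained index = 100 × 1.142034 × 1.043554 × 1.174685 = 139.9960

140.00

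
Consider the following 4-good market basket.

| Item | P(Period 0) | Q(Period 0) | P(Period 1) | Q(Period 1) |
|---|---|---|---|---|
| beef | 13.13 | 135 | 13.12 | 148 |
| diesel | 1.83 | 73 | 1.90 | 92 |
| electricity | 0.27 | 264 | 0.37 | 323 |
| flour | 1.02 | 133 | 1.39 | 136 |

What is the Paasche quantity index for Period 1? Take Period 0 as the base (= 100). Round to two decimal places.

110.61

Paasche quantity index uses current-period prices as weights.
ΣP(Period 1)·Q(Period 1) = 13.12×148 + 1.90×92 + 0.37×323 + 1.39×136 = 1941.76 + 174.8 + 119.51 + 189.04 = 2425.11
ΣP(Period 1)·Q(Period 0) = 13.12×135 + 1.90×73 + 0.37×264 + 1.39×133 = 1771.2 + 138.7 + 97.68 + 184.87 = 2192.45
Index = 2425.11 / 2192.45 × 100 = 110.6119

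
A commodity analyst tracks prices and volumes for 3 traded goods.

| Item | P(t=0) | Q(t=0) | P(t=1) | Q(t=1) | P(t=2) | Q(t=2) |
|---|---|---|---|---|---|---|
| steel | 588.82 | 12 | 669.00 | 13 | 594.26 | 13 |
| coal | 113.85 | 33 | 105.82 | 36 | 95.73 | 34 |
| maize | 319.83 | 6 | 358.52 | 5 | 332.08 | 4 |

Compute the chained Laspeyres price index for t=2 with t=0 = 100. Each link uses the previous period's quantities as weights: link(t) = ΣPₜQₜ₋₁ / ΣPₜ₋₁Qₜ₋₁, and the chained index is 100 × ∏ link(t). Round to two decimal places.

96.29

Link t=0→t=1:
ΣP(t=1)Q(t=0) = 669.00×12 + 105.82×33 + 358.52×6 = 8028 + 3492.06 + 2151.12 = 13671.18
ΣP(t=0)Q(t=0) = 588.82×12 + 113.85×33 + 319.83×6 = 7065.84 + 3757.05 + 1918.98 = 12741.87
link = 13671.18/12741.87 = 1.072934
Link t=1→t=2:
ΣP(t=2)Q(t=1) = 594.26×13 + 95.73×36 + 332.08×5 = 7725.38 + 3446.28 + 1660.4 = 12832.06
ΣP(t=1)Q(t=1) = 669.00×13 + 105.82×36 + 358.52×5 = 8697 + 3809.52 + 1792.6 = 14299.12
link = 12832.06/14299.12 = 0.897402
Chained index = 100 × 1.072934 × 0.897402 = 96.2853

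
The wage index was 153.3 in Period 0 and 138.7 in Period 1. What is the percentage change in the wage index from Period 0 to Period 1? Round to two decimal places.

-9.52%

Change = (138.7 − 153.3) / 153.3 × 100
       = -14.6 / 153.3 × 100 = -9.5238%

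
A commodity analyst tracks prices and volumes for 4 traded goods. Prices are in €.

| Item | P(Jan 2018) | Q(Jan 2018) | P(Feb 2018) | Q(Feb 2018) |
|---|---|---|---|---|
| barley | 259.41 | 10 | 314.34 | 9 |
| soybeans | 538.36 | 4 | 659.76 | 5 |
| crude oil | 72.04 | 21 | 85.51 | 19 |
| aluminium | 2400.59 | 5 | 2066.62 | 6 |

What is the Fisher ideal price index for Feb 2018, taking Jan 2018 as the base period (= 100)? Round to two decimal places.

Laspeyres component (base-period weights):
ΣP(Feb 2018)Q(Jan 2018) = 314.34×10 + 659.76×4 + 85.51×21 + 2066.62×5 = 3143.4 + 2639.04 + 1795.71 + 10333.1 = 17911.25
ΣP(Jan 2018)Q(Jan 2018) = 259.41×10 + 538.36×4 + 72.04×21 + 2400.59×5 = 2594.1 + 2153.44 + 1512.84 + 12002.95 = 18263.33
L = 17911.25 / 18263.33 × 100 = 98.0722
Paasche component (current-period weights):
ΣP(Feb 2018)Q(Feb 2018) = 314.34×9 + 659.76×5 + 85.51×19 + 2066.62×6 = 2829.06 + 3298.8 + 1624.69 + 12399.72 = 20152.27
ΣP(Jan 2018)Q(Feb 2018) = 259.41×9 + 538.36×5 + 72.04×19 + 2400.59×6 = 2334.69 + 2691.8 + 1368.76 + 14403.54 = 20798.79
P = 20152.27 / 20798.79 × 100 = 96.8915
Fisher = √(L × P) = √(98.0722 × 96.8915) = 97.4801

97.48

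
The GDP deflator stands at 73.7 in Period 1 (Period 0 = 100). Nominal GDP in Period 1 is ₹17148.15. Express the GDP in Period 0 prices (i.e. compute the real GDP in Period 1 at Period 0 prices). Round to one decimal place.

23267.5

Real = Nominal ÷ (Index/100) = 17148.15 ÷ (73.7/100)
     = 17148.15 ÷ 0.737 = 23267.5034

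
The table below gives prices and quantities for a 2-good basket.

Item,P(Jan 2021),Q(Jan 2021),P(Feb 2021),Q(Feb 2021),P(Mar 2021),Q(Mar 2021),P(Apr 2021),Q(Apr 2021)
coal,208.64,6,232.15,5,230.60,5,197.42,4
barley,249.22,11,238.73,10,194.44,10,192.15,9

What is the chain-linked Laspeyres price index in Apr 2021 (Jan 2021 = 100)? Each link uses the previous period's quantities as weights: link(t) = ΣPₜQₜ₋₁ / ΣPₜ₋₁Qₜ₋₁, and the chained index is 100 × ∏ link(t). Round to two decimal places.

Link Jan 2021→Feb 2021:
ΣP(Feb 2021)Q(Jan 2021) = 232.15×6 + 238.73×11 = 1392.9 + 2626.03 = 4018.93
ΣP(Jan 2021)Q(Jan 2021) = 208.64×6 + 249.22×11 = 1251.84 + 2741.42 = 3993.26
link = 4018.93/3993.26 = 1.006428
Link Feb 2021→Mar 2021:
ΣP(Mar 2021)Q(Feb 2021) = 230.60×5 + 194.44×10 = 1153 + 1944.4 = 3097.4
ΣP(Feb 2021)Q(Feb 2021) = 232.15×5 + 238.73×10 = 1160.75 + 2387.3 = 3548.05
link = 3097.4/3548.05 = 0.872987
Link Mar 2021→Apr 2021:
ΣP(Apr 2021)Q(Mar 2021) = 197.42×5 + 192.15×10 = 987.1 + 1921.5 = 2908.6
ΣP(Mar 2021)Q(Mar 2021) = 230.60×5 + 194.44×10 = 1153 + 1944.4 = 3097.4
link = 2908.6/3097.4 = 0.939046
Chained index = 100 × 1.006428 × 0.872987 × 0.939046 = 82.5044

82.50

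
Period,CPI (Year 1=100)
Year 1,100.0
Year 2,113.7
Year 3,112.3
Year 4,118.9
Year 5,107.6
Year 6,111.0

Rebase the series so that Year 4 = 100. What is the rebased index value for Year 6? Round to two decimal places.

Rebased(Year 6) = 111.0 / 118.9 × 100 = 93.3558

93.36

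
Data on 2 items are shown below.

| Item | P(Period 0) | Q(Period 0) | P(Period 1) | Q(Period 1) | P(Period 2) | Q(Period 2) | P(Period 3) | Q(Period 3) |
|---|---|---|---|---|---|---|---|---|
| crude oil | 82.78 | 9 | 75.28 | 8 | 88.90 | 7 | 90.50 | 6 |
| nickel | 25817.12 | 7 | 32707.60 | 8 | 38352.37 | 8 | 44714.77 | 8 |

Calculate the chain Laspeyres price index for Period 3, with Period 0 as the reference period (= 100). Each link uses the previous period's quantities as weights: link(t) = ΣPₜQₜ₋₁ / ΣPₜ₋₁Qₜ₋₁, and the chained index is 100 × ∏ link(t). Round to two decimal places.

Link Period 0→Period 1:
ΣP(Period 1)Q(Period 0) = 75.28×9 + 32707.60×7 = 677.52 + 228953.2 = 229630.72
ΣP(Period 0)Q(Period 0) = 82.78×9 + 25817.12×7 = 745.02 + 180719.84 = 181464.86
link = 229630.72/181464.86 = 1.265428
Link Period 1→Period 2:
ΣP(Period 2)Q(Period 1) = 88.90×8 + 38352.37×8 = 711.2 + 306818.96 = 307530.16
ΣP(Period 1)Q(Period 1) = 75.28×8 + 32707.60×8 = 602.24 + 261660.8 = 262263.04
link = 307530.16/262263.04 = 1.172602
Link Period 2→Period 3:
ΣP(Period 3)Q(Period 2) = 90.50×7 + 44714.77×8 = 633.5 + 357718.16 = 358351.66
ΣP(Period 2)Q(Period 2) = 88.90×7 + 38352.37×8 = 622.3 + 306818.96 = 307441.26
link = 358351.66/307441.26 = 1.165594
Chained index = 100 × 1.265428 × 1.172602 × 1.165594 = 172.9559

172.96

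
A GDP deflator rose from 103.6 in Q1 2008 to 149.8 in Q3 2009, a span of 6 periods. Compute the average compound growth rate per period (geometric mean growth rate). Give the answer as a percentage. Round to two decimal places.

Growth factor = (149.8/103.6)^(1/6) = (1.445946)^(1/6) = 1.063389
Growth rate = 1.063389 − 1 = 0.063389 = 6.3389%

6.34%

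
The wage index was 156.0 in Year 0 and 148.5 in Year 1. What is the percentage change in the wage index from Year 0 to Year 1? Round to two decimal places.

-4.81%

Change = (148.5 − 156.0) / 156.0 × 100
       = -7.5 / 156.0 × 100 = -4.8077%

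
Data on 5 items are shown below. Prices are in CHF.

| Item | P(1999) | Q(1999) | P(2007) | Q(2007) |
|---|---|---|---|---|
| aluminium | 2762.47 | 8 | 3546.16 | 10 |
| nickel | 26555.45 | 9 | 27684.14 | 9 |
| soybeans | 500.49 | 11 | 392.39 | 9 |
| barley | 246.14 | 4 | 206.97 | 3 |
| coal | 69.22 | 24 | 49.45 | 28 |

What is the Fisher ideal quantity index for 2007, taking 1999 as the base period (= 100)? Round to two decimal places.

Laspeyres component (base-period weights):
ΣP(1999)Q(2007) = 2762.47×10 + 26555.45×9 + 500.49×9 + 246.14×3 + 69.22×28 = 27624.7 + 238999.05 + 4504.41 + 738.42 + 1938.16 = 273804.74
ΣP(1999)Q(1999) = 2762.47×8 + 26555.45×9 + 500.49×11 + 246.14×4 + 69.22×24 = 22099.76 + 238999.05 + 5505.39 + 984.56 + 1661.28 = 269250.04
L = 273804.74 / 269250.04 × 100 = 101.6916
Paasche component (current-period weights):
ΣP(2007)Q(2007) = 3546.16×10 + 27684.14×9 + 392.39×9 + 206.97×3 + 49.45×28 = 35461.6 + 249157.26 + 3531.51 + 620.91 + 1384.6 = 290155.88
ΣP(2007)Q(1999) = 3546.16×8 + 27684.14×9 + 392.39×11 + 206.97×4 + 49.45×24 = 28369.28 + 249157.26 + 4316.29 + 827.88 + 1186.8 = 283857.51
P = 290155.88 / 283857.51 × 100 = 102.2188
Fisher = √(L × P) = √(101.6916 × 102.2188) = 101.9549

101.95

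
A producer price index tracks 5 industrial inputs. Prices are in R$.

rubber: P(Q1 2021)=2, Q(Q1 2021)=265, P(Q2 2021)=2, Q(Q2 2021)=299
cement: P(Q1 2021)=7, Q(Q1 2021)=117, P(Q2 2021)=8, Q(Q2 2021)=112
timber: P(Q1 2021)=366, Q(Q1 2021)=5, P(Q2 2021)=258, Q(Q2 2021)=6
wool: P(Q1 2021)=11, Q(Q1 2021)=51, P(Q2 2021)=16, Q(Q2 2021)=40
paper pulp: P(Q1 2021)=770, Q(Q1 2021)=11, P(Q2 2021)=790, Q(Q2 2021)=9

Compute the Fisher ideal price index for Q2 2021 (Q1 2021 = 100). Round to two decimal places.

99.50

Laspeyres component (base-period weights):
ΣP(Q2 2021)Q(Q1 2021) = 2×265 + 8×117 + 258×5 + 16×51 + 790×11 = 530 + 936 + 1290 + 816 + 8690 = 12262
ΣP(Q1 2021)Q(Q1 2021) = 2×265 + 7×117 + 366×5 + 11×51 + 770×11 = 530 + 819 + 1830 + 561 + 8470 = 12210
L = 12262 / 12210 × 100 = 100.4259
Paasche component (current-period weights):
ΣP(Q2 2021)Q(Q2 2021) = 2×299 + 8×112 + 258×6 + 16×40 + 790×9 = 598 + 896 + 1548 + 640 + 7110 = 10792
ΣP(Q1 2021)Q(Q2 2021) = 2×299 + 7×112 + 366×6 + 11×40 + 770×9 = 598 + 784 + 2196 + 440 + 6930 = 10948
P = 10792 / 10948 × 100 = 98.5751
Fisher = √(L × P) = √(100.4259 × 98.5751) = 99.4962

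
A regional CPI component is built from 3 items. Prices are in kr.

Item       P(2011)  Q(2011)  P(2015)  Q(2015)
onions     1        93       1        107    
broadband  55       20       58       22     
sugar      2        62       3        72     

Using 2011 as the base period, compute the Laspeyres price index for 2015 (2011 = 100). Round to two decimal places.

Laspeyres price index uses base-period quantities as weights.
ΣP(2015)·Q(2011) = 1×93 + 58×20 + 3×62 = 93 + 1160 + 186 = 1439
ΣP(2011)·Q(2011) = 1×93 + 55×20 + 2×62 = 93 + 1100 + 124 = 1317
Index = 1439 / 1317 × 100 = 109.2635

109.26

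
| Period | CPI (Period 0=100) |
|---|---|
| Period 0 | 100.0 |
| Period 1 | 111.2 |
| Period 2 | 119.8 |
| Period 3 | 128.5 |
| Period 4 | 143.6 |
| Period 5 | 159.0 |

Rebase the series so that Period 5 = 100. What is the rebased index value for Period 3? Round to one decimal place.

80.8

Rebased(Period 3) = 128.5 / 159.0 × 100 = 80.8176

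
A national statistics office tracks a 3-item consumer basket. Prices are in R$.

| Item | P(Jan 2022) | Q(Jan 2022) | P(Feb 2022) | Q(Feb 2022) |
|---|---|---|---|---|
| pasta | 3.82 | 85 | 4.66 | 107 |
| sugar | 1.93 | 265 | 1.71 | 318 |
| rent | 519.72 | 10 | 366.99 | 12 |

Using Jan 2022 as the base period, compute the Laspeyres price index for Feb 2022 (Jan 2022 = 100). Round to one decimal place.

Laspeyres price index uses base-period quantities as weights.
ΣP(Feb 2022)·Q(Jan 2022) = 4.66×85 + 1.71×265 + 366.99×10 = 396.1 + 453.15 + 3669.9 = 4519.15
ΣP(Jan 2022)·Q(Jan 2022) = 3.82×85 + 1.93×265 + 519.72×10 = 324.7 + 511.45 + 5197.2 = 6033.35
Index = 4519.15 / 6033.35 × 100 = 74.9028

74.9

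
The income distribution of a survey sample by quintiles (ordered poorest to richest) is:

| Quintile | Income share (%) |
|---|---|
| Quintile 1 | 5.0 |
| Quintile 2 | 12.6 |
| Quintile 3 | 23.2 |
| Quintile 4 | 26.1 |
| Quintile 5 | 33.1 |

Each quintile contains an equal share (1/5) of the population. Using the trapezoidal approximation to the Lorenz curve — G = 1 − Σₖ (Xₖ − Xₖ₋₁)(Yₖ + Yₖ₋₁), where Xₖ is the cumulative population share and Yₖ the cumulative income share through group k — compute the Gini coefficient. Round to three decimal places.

Cumulative income shares Yₖ: 0.0500, 0.1760, 0.4080, 0.6690, 1.0000
Σ (Xₖ−Xₖ₋₁)(Yₖ+Yₖ₋₁) = (1/5)(0.0500+0.0000) + (1/5)(0.1760+0.0500) + (1/5)(0.4080+0.1760) + (1/5)(0.6690+0.4080) + (1/5)(1.0000+0.6690)
  = 0.0100 + 0.0452 + 0.1168 + 0.2154 + 0.3338 = 0.7212
G = 1 − 0.7212 = 0.2788

0.279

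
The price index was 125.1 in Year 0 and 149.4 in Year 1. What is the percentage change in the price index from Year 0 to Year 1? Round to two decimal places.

Change = (149.4 − 125.1) / 125.1 × 100
       = 24.3 / 125.1 × 100 = 19.4245%

19.42%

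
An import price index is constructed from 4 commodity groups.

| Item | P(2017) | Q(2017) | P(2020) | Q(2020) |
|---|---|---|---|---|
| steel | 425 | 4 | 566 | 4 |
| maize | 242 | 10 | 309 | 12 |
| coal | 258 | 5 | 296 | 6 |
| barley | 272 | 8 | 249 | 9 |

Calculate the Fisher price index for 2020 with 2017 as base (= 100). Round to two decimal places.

116.25

Laspeyres component (base-period weights):
ΣP(2020)Q(2017) = 566×4 + 309×10 + 296×5 + 249×8 = 2264 + 3090 + 1480 + 1992 = 8826
ΣP(2017)Q(2017) = 425×4 + 242×10 + 258×5 + 272×8 = 1700 + 2420 + 1290 + 2176 = 7586
L = 8826 / 7586 × 100 = 116.3459
Paasche component (current-period weights):
ΣP(2020)Q(2020) = 566×4 + 309×12 + 296×6 + 249×9 = 2264 + 3708 + 1776 + 2241 = 9989
ΣP(2017)Q(2020) = 425×4 + 242×12 + 258×6 + 272×9 = 1700 + 2904 + 1548 + 2448 = 8600
P = 9989 / 8600 × 100 = 116.1512
Fisher = √(L × P) = √(116.3459 × 116.1512) = 116.2485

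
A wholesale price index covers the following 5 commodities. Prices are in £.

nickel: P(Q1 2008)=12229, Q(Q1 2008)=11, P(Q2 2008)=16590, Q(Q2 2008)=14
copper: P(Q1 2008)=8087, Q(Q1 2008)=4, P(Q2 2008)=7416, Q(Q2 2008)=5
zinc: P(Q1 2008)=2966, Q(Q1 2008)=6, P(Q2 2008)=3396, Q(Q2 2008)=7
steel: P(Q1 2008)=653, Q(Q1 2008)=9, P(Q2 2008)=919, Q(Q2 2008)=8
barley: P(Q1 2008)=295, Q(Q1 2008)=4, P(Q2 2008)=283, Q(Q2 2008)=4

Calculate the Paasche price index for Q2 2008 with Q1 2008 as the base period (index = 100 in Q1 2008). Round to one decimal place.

Paasche price index uses current-period quantities as weights.
ΣP(Q2 2008)·Q(Q2 2008) = 16590×14 + 7416×5 + 3396×7 + 919×8 + 283×4 = 232260 + 37080 + 23772 + 7352 + 1132 = 301596
ΣP(Q1 2008)·Q(Q2 2008) = 12229×14 + 8087×5 + 2966×7 + 653×8 + 295×4 = 171206 + 40435 + 20762 + 5224 + 1180 = 238807
Index = 301596 / 238807 × 100 = 126.2928

126.3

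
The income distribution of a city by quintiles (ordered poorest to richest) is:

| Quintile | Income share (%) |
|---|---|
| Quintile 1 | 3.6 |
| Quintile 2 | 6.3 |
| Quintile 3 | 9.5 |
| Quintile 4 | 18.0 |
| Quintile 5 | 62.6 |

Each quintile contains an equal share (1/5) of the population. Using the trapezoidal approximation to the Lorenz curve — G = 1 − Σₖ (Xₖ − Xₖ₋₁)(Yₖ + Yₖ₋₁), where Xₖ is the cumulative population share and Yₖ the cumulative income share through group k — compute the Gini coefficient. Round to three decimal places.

0.519

Cumulative income shares Yₖ: 0.0360, 0.0990, 0.1940, 0.3740, 1.0000
Σ (Xₖ−Xₖ₋₁)(Yₖ+Yₖ₋₁) = (1/5)(0.0360+0.0000) + (1/5)(0.0990+0.0360) + (1/5)(0.1940+0.0990) + (1/5)(0.3740+0.1940) + (1/5)(1.0000+0.3740)
  = 0.0072 + 0.0270 + 0.0586 + 0.1136 + 0.2748 = 0.4812
G = 1 − 0.4812 = 0.5188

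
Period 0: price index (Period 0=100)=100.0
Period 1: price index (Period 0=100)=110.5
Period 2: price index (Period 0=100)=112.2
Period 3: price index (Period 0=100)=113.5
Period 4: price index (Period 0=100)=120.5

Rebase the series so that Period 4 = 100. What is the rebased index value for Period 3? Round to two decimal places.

Rebased(Period 3) = 113.5 / 120.5 × 100 = 94.1909

94.19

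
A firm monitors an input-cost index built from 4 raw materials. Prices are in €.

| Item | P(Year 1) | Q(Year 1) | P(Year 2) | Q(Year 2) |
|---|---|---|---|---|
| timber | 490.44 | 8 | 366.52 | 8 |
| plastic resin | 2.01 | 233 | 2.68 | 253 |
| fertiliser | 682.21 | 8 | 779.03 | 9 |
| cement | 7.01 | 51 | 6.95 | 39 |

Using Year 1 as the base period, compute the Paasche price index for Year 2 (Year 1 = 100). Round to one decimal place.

Paasche price index uses current-period quantities as weights.
ΣP(Year 2)·Q(Year 2) = 366.52×8 + 2.68×253 + 779.03×9 + 6.95×39 = 2932.16 + 678.04 + 7011.27 + 271.05 = 10892.52
ΣP(Year 1)·Q(Year 2) = 490.44×8 + 2.01×253 + 682.21×9 + 7.01×39 = 3923.52 + 508.53 + 6139.89 + 273.39 = 10845.33
Index = 10892.52 / 10845.33 × 100 = 100.4351

100.4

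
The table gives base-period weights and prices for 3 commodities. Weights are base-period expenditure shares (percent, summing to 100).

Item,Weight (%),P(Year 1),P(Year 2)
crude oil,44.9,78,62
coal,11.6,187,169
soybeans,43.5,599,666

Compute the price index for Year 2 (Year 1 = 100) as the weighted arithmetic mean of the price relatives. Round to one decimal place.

crude oil: 44.9 × (62/78) = 44.9 × 0.794872 = 35.6897
coal: 11.6 × (169/187) = 11.6 × 0.903743 = 10.4834
soybeans: 43.5 × (666/599) = 43.5 × 1.111853 = 48.3656
Index = Σ wᵢ·(p₁ᵢ/p₀ᵢ) = 35.6897 + 10.4834 + 48.3656 = 94.5388

94.5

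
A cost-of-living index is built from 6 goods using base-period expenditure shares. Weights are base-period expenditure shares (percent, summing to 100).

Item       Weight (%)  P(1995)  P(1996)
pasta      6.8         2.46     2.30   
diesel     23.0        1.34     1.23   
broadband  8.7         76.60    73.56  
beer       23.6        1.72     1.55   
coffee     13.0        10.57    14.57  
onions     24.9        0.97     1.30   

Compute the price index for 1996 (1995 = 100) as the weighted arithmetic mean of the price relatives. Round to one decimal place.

pasta: 6.8 × (2.30/2.46) = 6.8 × 0.934959 = 6.3577
diesel: 23.0 × (1.23/1.34) = 23.0 × 0.917910 = 21.1119
broadband: 8.7 × (73.56/76.60) = 8.7 × 0.960313 = 8.3547
beer: 23.6 × (1.55/1.72) = 23.6 × 0.901163 = 21.2674
coffee: 13.0 × (14.57/10.57) = 13.0 × 1.378430 = 17.9196
onions: 24.9 × (1.30/0.97) = 24.9 × 1.340206 = 33.3711
Index = Σ wᵢ·(p₁ᵢ/p₀ᵢ) = 6.3577 + 21.1119 + 8.3547 + 21.2674 + 17.9196 + 33.3711 = 108.3825

108.4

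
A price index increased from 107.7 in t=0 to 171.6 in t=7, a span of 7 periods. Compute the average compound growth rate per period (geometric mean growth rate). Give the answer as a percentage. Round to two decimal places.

Growth factor = (171.6/107.7)^(1/7) = (1.593315)^(1/7) = 1.068809
Growth rate = 1.068809 − 1 = 0.068809 = 6.8809%

6.88%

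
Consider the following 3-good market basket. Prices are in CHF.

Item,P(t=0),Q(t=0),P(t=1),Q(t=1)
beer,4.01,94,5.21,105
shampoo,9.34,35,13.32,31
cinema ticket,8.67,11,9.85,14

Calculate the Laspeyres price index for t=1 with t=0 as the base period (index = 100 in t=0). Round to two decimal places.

Laspeyres price index uses base-period quantities as weights.
ΣP(t=1)·Q(t=0) = 5.21×94 + 13.32×35 + 9.85×11 = 489.74 + 466.2 + 108.35 = 1064.29
ΣP(t=0)·Q(t=0) = 4.01×94 + 9.34×35 + 8.67×11 = 376.94 + 326.9 + 95.37 = 799.21
Index = 1064.29 / 799.21 × 100 = 133.1678

133.17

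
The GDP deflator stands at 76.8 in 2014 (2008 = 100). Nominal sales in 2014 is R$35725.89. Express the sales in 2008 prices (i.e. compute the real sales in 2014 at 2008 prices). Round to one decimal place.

Real = Nominal ÷ (Index/100) = 35725.89 ÷ (76.8/100)
     = 35725.89 ÷ 0.768 = 46518.0859

46518.1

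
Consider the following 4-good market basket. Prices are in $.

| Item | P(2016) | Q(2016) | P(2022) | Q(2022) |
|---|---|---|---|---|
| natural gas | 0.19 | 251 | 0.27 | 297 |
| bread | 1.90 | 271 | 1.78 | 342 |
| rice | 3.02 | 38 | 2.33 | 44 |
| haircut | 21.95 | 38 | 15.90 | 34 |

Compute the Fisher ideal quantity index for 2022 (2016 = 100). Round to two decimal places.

106.03

Laspeyres component (base-period weights):
ΣP(2016)Q(2022) = 0.19×297 + 1.90×342 + 3.02×44 + 21.95×34 = 56.43 + 649.8 + 132.88 + 746.3 = 1585.41
ΣP(2016)Q(2016) = 0.19×251 + 1.90×271 + 3.02×38 + 21.95×38 = 47.69 + 514.9 + 114.76 + 834.1 = 1511.45
L = 1585.41 / 1511.45 × 100 = 104.8933
Paasche component (current-period weights):
ΣP(2022)Q(2022) = 0.27×297 + 1.78×342 + 2.33×44 + 15.90×34 = 80.19 + 608.76 + 102.52 + 540.6 = 1332.07
ΣP(2022)Q(2016) = 0.27×251 + 1.78×271 + 2.33×38 + 15.90×38 = 67.77 + 482.38 + 88.54 + 604.2 = 1242.89
P = 1332.07 / 1242.89 × 100 = 107.1752
Fisher = √(L × P) = √(104.8933 × 107.1752) = 106.0281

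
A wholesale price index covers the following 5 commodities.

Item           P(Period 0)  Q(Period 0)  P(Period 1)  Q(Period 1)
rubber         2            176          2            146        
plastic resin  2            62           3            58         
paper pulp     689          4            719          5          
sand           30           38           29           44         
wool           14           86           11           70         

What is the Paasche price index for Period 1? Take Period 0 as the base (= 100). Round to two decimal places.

Paasche price index uses current-period quantities as weights.
ΣP(Period 1)·Q(Period 1) = 2×146 + 3×58 + 719×5 + 29×44 + 11×70 = 292 + 174 + 3595 + 1276 + 770 = 6107
ΣP(Period 0)·Q(Period 1) = 2×146 + 2×58 + 689×5 + 30×44 + 14×70 = 292 + 116 + 3445 + 1320 + 980 = 6153
Index = 6107 / 6153 × 100 = 99.2524

99.25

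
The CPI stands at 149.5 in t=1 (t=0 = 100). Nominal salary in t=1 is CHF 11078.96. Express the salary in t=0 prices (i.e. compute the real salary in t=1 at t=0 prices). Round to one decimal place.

7410.7

Real = Nominal ÷ (Index/100) = 11078.96 ÷ (149.5/100)
     = 11078.96 ÷ 1.495 = 7410.6756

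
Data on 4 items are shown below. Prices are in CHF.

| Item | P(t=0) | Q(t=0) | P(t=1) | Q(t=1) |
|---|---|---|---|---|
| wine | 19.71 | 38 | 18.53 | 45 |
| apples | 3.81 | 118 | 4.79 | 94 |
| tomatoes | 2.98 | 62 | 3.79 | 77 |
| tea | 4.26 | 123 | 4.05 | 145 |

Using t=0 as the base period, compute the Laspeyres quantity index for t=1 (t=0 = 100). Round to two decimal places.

Laspeyres quantity index uses base-period prices as weights.
ΣP(t=0)·Q(t=1) = 19.71×45 + 3.81×94 + 2.98×77 + 4.26×145 = 886.95 + 358.14 + 229.46 + 617.7 = 2092.25
ΣP(t=0)·Q(t=0) = 19.71×38 + 3.81×118 + 2.98×62 + 4.26×123 = 748.98 + 449.58 + 184.76 + 523.98 = 1907.3
Index = 2092.25 / 1907.3 × 100 = 109.6970

109.70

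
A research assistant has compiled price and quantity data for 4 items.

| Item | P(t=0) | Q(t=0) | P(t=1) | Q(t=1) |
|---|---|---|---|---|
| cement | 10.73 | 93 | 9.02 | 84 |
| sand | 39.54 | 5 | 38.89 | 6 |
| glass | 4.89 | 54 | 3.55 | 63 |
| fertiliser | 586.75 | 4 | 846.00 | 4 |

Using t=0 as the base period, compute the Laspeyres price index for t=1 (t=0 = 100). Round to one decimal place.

Laspeyres price index uses base-period quantities as weights.
ΣP(t=1)·Q(t=0) = 9.02×93 + 38.89×5 + 3.55×54 + 846.00×4 = 838.86 + 194.45 + 191.7 + 3384 = 4609.01
ΣP(t=0)·Q(t=0) = 10.73×93 + 39.54×5 + 4.89×54 + 586.75×4 = 997.89 + 197.7 + 264.06 + 2347 = 3806.65
Index = 4609.01 / 3806.65 × 100 = 121.0779

121.1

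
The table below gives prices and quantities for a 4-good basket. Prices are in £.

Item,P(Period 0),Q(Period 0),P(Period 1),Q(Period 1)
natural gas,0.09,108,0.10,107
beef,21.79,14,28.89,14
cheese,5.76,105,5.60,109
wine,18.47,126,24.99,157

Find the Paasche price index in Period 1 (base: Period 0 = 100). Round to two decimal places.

Paasche price index uses current-period quantities as weights.
ΣP(Period 1)·Q(Period 1) = 0.10×107 + 28.89×14 + 5.60×109 + 24.99×157 = 10.7 + 404.46 + 610.4 + 3923.43 = 4948.99
ΣP(Period 0)·Q(Period 1) = 0.09×107 + 21.79×14 + 5.76×109 + 18.47×157 = 9.63 + 305.06 + 627.84 + 2899.79 = 3842.32
Index = 4948.99 / 3842.32 × 100 = 128.8021

128.80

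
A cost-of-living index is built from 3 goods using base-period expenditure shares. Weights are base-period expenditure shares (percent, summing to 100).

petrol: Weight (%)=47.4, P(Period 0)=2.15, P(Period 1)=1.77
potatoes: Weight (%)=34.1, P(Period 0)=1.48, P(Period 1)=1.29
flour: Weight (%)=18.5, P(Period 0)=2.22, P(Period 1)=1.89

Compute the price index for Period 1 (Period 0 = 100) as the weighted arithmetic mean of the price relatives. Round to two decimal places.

84.49

petrol: 47.4 × (1.77/2.15) = 47.4 × 0.823256 = 39.0223
potatoes: 34.1 × (1.29/1.48) = 34.1 × 0.871622 = 29.7223
flour: 18.5 × (1.89/2.22) = 18.5 × 0.851351 = 15.7500
Index = Σ wᵢ·(p₁ᵢ/p₀ᵢ) = 39.0223 + 29.7223 + 15.7500 = 84.4946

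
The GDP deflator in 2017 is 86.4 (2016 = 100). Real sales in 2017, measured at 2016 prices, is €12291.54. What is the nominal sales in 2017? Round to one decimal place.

Nominal = Real × (Index/100) = 12291.54 × (86.4/100)
        = 12291.54 × 0.864 = 10619.8906

10619.9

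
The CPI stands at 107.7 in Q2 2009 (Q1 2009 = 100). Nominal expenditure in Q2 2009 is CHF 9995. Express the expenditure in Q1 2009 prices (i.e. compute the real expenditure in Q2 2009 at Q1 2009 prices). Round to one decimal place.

9280.4

Real = Nominal ÷ (Index/100) = 9995 ÷ (107.7/100)
     = 9995 ÷ 1.077 = 9280.4085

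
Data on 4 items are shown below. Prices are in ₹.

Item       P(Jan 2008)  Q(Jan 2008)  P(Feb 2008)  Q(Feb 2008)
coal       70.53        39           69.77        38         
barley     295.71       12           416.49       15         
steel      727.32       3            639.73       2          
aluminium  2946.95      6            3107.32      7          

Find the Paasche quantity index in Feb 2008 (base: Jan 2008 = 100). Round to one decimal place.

Paasche quantity index uses current-period prices as weights.
ΣP(Feb 2008)·Q(Feb 2008) = 69.77×38 + 416.49×15 + 639.73×2 + 3107.32×7 = 2651.26 + 6247.35 + 1279.46 + 21751.24 = 31929.31
ΣP(Feb 2008)·Q(Jan 2008) = 69.77×39 + 416.49×12 + 639.73×3 + 3107.32×6 = 2721.03 + 4997.88 + 1919.19 + 18643.92 = 28282.02
Index = 31929.31 / 28282.02 × 100 = 112.8961

112.9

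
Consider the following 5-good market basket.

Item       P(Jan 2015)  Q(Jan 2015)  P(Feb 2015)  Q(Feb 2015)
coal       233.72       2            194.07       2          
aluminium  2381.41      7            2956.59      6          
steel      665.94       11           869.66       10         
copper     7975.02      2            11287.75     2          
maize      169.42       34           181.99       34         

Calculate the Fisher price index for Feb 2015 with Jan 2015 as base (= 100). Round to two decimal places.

128.79

Laspeyres component (base-period weights):
ΣP(Feb 2015)Q(Jan 2015) = 194.07×2 + 2956.59×7 + 869.66×11 + 11287.75×2 + 181.99×34 = 388.14 + 20696.13 + 9566.26 + 22575.5 + 6187.66 = 59413.69
ΣP(Jan 2015)Q(Jan 2015) = 233.72×2 + 2381.41×7 + 665.94×11 + 7975.02×2 + 169.42×34 = 467.44 + 16669.87 + 7325.34 + 15950.04 + 5760.28 = 46172.97
L = 59413.69 / 46172.97 × 100 = 128.6763
Paasche component (current-period weights):
ΣP(Feb 2015)Q(Feb 2015) = 194.07×2 + 2956.59×6 + 869.66×10 + 11287.75×2 + 181.99×34 = 388.14 + 17739.54 + 8696.6 + 22575.5 + 6187.66 = 55587.44
ΣP(Jan 2015)Q(Feb 2015) = 233.72×2 + 2381.41×6 + 665.94×10 + 7975.02×2 + 169.42×34 = 467.44 + 14288.46 + 6659.4 + 15950.04 + 5760.28 = 43125.62
P = 55587.44 / 43125.62 × 100 = 128.8966
Fisher = √(L × P) = √(128.6763 × 128.8966) = 128.7864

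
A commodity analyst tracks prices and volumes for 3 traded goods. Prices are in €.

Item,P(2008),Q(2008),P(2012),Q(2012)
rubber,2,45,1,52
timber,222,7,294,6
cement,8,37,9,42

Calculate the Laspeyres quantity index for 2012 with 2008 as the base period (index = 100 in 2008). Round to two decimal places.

91.34

Laspeyres quantity index uses base-period prices as weights.
ΣP(2008)·Q(2012) = 2×52 + 222×6 + 8×42 = 104 + 1332 + 336 = 1772
ΣP(2008)·Q(2008) = 2×45 + 222×7 + 8×37 = 90 + 1554 + 296 = 1940
Index = 1772 / 1940 × 100 = 91.3402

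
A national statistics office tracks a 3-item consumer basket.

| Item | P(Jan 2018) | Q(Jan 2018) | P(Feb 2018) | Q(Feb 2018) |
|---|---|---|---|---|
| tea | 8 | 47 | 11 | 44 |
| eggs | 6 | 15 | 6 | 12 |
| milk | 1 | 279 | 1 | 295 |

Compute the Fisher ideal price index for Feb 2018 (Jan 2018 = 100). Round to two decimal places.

Laspeyres component (base-period weights):
ΣP(Feb 2018)Q(Jan 2018) = 11×47 + 6×15 + 1×279 = 517 + 90 + 279 = 886
ΣP(Jan 2018)Q(Jan 2018) = 8×47 + 6×15 + 1×279 = 376 + 90 + 279 = 745
L = 886 / 745 × 100 = 118.9262
Paasche component (current-period weights):
ΣP(Feb 2018)Q(Feb 2018) = 11×44 + 6×12 + 1×295 = 484 + 72 + 295 = 851
ΣP(Jan 2018)Q(Feb 2018) = 8×44 + 6×12 + 1×295 = 352 + 72 + 295 = 719
P = 851 / 719 × 100 = 118.3588
Fisher = √(L × P) = √(118.9262 × 118.3588) = 118.6422

118.64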